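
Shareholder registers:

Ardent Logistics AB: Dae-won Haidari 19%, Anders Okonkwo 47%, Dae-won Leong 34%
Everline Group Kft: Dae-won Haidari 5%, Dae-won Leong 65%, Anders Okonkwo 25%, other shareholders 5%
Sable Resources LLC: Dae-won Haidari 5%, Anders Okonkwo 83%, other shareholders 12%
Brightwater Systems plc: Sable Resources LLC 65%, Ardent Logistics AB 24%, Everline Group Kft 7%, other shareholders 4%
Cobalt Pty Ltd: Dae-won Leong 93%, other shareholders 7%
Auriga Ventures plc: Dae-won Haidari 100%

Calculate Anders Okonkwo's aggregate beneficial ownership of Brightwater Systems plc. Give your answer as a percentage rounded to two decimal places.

Anders reaches Brightwater along 3 paths.
Via Sable: 83% × 65% = 53.95%.
Via Ardent: 47% × 24% = 11.28%.
Via Everline: 25% × 7% = 1.75%.
Total: 53.95% + 11.28% + 1.75% = 66.98%.

66.98%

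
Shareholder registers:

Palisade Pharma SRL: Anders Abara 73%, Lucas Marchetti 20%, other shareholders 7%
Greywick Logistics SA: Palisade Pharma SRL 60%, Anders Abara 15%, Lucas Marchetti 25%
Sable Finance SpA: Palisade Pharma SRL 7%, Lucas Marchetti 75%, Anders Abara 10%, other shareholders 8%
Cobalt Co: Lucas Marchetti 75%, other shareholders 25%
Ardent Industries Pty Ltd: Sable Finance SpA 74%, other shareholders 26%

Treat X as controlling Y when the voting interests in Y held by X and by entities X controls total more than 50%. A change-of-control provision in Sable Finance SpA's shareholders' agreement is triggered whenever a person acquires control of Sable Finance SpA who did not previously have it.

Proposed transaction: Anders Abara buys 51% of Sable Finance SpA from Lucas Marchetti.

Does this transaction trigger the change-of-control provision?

Yes

The purchase adds only to Anders's holdings (Lucas's stake shrinks), so Anders is the only person who could newly come to control Sable.
Anders holds 73% of Palisade, so Anders controls Palisade.
Palisade and Anders together hold 60% + 15% = 75% of Greywick, so Anders controls Greywick.
In Sable, Anders's side holds only 7% + 10% = 17%, not > 50%.
So before the transaction, Anders does not control Sable.
After the purchase, Anders's direct stake in Sable rises to 10% + 51% = 61%, and Lucas's stake falls to 24%.
Palisade and Anders together hold 7% + 61% = 68% of Sable, so Anders controls Sable.
Anders did not control Sable before and does after, so the clause is triggered.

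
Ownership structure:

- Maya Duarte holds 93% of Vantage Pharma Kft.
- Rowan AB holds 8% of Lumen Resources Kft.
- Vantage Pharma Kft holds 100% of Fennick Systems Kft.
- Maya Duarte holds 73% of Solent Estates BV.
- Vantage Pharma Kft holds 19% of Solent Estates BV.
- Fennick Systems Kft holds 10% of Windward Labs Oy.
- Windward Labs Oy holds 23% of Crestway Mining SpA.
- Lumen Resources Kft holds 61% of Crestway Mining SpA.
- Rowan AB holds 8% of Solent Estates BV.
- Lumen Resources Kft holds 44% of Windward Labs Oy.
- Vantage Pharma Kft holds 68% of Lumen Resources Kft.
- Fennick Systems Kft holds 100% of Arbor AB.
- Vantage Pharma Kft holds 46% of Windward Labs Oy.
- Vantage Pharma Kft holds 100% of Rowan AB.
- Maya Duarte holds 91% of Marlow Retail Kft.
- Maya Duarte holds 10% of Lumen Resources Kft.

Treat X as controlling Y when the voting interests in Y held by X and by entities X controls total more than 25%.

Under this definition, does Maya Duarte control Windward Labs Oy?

Maya holds 93% of Vantage, so Maya controls Vantage.
Vantage holds 100% of Fennick, so Maya controls Fennick.
Vantage holds 100% of Rowan, so Maya controls Rowan.
Maya and Vantage and Rowan together hold 10% + 68% + 8% = 86% of Lumen, so Maya controls Lumen.
Vantage and Fennick and Lumen together hold 46% + 10% + 44% = 100% of Windward, so Maya controls Windward.

Yes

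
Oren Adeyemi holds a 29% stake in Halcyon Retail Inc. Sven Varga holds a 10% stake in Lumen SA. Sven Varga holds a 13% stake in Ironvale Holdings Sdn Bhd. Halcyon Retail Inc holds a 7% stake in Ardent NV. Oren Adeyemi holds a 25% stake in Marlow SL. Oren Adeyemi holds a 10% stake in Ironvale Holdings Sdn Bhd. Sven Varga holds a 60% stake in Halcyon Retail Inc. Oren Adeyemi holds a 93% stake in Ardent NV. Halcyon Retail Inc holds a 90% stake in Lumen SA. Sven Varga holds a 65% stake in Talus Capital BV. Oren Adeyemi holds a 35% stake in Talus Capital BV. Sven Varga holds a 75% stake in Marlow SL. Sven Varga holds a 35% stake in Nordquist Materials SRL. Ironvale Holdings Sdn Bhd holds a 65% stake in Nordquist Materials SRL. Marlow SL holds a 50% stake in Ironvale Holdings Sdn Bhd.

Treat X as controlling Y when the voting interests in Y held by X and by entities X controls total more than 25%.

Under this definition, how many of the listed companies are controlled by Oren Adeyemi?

4

Oren holds 35% of Talus, so Oren controls Talus.
Oren holds 29% of Halcyon, so Oren controls Halcyon.
Halcyon holds 90% of Lumen, so Oren controls Lumen.
Oren and Halcyon together hold 93% + 7% = 100% of Ardent, so Oren controls Ardent.
No other company's threshold is met.
Oren controls 4 companies.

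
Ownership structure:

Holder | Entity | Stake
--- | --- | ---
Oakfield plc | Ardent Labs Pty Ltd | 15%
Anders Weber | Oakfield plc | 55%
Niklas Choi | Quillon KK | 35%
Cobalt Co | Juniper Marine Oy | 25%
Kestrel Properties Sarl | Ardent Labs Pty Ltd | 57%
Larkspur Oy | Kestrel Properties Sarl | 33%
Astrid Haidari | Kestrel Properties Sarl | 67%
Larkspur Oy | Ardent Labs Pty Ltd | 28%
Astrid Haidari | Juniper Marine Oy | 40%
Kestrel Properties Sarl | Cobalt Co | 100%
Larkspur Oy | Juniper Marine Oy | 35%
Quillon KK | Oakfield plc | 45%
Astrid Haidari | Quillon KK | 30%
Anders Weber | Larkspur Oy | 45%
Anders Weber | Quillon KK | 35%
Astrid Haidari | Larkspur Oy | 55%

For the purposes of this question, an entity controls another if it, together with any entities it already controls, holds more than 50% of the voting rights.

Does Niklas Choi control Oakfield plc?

No

Niklas's largest direct stake is 35% in Quillon, which does not meet the threshold, so Niklas controls no company.
Neither Niklas nor any entity Niklas controls holds any voting interest in Oakfield.
So Niklas does not control Oakfield.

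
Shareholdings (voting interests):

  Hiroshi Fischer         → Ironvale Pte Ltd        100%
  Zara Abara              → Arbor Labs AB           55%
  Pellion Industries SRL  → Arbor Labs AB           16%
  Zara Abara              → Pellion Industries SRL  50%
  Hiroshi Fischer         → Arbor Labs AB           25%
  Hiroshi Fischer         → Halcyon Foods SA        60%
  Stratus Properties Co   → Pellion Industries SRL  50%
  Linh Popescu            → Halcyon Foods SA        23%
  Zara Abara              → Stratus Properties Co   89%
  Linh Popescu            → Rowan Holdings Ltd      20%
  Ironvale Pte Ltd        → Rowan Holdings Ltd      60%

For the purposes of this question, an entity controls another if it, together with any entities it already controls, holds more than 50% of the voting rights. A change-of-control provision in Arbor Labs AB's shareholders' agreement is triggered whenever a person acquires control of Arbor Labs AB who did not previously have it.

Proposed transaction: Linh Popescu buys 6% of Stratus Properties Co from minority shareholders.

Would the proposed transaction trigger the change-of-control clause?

The purchase changes only Linh's holdings, so Linh is the only person who could newly come to control Arbor.
Linh's largest direct stake is 23% in Halcyon, which does not meet the threshold, so Linh controls no company.
Neither Linh nor any entity Linh controls holds any voting interest in Arbor.
So before the transaction, Linh does not control Arbor.
After the purchase, Linh holds 6% of Stratus directly.
Linh's side now holds 6% of Stratus, not > 50%, so Linh still does not control Stratus.
After the transaction, neither Linh nor any entity Linh controls holds a voting interest in Arbor, so Linh still does not control it.
No new person acquires control, so the clause is not triggered.

No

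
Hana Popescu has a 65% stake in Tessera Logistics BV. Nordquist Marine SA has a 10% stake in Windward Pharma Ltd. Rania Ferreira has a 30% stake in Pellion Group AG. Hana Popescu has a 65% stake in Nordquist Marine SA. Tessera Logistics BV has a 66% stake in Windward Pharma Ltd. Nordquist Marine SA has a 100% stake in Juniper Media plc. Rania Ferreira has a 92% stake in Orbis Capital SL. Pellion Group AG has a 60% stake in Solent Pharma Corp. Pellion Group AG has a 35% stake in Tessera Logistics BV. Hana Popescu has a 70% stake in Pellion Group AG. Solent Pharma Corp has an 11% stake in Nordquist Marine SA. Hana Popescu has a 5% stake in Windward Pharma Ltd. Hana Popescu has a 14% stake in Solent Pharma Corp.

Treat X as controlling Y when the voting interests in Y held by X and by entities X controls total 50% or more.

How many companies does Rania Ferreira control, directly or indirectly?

1

Rania holds 92% of Orbis, so Rania controls Orbis.
No other company's threshold is met.
Rania controls 1 company.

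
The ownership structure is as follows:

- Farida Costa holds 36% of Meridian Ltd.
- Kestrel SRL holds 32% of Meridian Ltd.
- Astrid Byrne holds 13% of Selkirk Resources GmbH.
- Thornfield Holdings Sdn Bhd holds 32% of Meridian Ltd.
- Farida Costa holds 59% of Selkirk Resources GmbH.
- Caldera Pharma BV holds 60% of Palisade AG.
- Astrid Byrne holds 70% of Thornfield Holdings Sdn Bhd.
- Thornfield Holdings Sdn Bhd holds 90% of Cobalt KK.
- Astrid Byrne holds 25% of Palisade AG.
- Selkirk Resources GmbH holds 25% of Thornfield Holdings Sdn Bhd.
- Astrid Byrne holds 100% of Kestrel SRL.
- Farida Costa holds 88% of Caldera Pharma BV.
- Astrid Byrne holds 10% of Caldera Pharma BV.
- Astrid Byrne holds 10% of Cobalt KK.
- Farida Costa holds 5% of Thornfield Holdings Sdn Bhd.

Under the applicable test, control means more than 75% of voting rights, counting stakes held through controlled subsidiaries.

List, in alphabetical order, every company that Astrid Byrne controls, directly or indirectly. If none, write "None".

Astrid holds 100% of Kestrel, so Astrid controls Kestrel.
No other company's threshold is met.

Kestrel SRL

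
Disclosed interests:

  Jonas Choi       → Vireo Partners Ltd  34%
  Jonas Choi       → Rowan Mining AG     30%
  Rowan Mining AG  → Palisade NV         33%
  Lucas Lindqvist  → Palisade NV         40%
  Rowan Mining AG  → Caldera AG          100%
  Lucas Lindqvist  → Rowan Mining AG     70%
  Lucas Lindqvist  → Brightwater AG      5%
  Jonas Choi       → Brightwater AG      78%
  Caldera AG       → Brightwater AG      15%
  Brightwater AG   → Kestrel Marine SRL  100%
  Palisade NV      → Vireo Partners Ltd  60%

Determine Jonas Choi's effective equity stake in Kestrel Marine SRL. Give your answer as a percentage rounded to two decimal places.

Jonas reaches Kestrel along 2 paths.
Via Brightwater: 78% × 100% = 78%.
Via Rowan → Caldera → Brightwater: 30% × 100% × 15% × 100% = 4.5%.
Total: 78% + 4.5% = 82.5%.
Rounded: 82.50%.

82.50%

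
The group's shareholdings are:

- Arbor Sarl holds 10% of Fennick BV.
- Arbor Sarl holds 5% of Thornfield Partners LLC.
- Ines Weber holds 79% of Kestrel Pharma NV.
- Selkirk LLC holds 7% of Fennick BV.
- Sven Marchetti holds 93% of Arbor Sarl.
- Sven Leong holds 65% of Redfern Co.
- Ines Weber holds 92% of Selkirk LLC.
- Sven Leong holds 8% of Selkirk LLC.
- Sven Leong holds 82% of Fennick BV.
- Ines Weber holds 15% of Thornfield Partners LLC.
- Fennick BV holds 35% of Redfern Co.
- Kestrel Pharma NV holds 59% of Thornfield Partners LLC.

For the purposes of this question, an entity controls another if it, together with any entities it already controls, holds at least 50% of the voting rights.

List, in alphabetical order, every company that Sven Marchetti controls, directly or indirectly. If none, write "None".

Arbor Sarl

Sven Marchetti holds 93% of Arbor, so Sven Marchetti controls Arbor.
No other company's threshold is met.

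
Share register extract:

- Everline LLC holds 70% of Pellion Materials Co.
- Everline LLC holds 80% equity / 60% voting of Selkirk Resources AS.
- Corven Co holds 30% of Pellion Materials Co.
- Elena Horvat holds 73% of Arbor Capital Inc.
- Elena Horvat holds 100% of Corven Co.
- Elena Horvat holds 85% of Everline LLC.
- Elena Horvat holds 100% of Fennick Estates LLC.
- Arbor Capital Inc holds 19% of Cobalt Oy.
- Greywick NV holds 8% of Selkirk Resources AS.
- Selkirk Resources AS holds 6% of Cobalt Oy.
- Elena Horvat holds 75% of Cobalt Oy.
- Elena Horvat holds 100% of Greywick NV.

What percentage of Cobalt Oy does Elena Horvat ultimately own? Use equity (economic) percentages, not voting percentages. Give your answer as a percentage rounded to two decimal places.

Elena reaches Cobalt along 4 paths.
Direct stake: 75% = 75%.
Via Arbor: 73% × 19% = 13.87%.
Via Everline → Selkirk: 85% × 80% × 6% = 4.08%.
Via Greywick → Selkirk: 100% × 8% × 6% = 0.48%.
Total: 75% + 13.87% + 4.08% + 0.48% = 93.43%.

93.43%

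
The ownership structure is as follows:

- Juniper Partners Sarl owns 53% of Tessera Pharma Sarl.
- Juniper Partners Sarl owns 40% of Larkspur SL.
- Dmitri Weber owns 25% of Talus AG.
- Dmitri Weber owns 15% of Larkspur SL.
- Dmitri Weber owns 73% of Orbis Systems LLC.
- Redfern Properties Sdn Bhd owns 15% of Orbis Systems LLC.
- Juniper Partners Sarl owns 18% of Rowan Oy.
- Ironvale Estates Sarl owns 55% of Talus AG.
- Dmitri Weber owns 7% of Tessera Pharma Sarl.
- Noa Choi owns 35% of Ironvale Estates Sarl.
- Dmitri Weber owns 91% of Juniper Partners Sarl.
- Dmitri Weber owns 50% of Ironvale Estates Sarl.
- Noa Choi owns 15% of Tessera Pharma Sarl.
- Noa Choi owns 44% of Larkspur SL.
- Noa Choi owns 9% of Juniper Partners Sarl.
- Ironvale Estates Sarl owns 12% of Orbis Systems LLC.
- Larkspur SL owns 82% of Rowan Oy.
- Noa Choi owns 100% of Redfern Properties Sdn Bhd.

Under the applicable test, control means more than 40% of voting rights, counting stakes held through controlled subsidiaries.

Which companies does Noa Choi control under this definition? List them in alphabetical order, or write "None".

Larkspur SL, Redfern Properties Sdn Bhd, Rowan Oy

Noa holds 100% of Redfern, so Noa controls Redfern.
Noa holds 44% of Larkspur, so Noa controls Larkspur.
Larkspur holds 82% of Rowan, so Noa controls Rowan.
No other company's threshold is met.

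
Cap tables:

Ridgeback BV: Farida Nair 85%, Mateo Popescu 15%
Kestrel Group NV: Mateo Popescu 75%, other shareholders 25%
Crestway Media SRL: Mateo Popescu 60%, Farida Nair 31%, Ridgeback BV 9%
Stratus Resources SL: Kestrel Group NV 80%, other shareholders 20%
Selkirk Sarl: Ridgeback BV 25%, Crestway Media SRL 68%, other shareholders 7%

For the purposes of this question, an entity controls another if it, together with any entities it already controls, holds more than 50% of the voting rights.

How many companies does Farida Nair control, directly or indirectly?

Farida holds 85% of Ridgeback, so Farida controls Ridgeback.
No other company's threshold is met.
Farida controls 1 company.

1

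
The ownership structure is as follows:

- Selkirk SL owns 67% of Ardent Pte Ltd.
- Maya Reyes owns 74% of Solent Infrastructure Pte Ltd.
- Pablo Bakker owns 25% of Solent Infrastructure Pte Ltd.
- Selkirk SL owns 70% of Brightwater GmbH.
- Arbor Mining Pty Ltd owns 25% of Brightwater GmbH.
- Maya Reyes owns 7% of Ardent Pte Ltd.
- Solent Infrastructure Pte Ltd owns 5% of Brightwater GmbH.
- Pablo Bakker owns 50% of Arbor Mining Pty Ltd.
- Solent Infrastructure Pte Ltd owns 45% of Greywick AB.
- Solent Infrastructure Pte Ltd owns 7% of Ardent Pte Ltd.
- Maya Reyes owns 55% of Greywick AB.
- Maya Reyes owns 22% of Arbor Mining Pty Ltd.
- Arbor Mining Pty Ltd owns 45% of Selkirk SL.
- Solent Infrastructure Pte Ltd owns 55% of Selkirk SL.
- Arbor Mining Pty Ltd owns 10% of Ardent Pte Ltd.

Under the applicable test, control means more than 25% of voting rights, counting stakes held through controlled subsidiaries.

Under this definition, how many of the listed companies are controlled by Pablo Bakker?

Pablo holds 50% of Arbor, so Pablo controls Arbor.
Arbor holds 45% of Selkirk, so Pablo controls Selkirk.
Selkirk and Arbor together hold 70% + 25% = 95% of Brightwater, so Pablo controls Brightwater.
Selkirk and Arbor together hold 67% + 10% = 77% of Ardent, so Pablo controls Ardent.
No other company's threshold is met.
Pablo controls 4 companies.

4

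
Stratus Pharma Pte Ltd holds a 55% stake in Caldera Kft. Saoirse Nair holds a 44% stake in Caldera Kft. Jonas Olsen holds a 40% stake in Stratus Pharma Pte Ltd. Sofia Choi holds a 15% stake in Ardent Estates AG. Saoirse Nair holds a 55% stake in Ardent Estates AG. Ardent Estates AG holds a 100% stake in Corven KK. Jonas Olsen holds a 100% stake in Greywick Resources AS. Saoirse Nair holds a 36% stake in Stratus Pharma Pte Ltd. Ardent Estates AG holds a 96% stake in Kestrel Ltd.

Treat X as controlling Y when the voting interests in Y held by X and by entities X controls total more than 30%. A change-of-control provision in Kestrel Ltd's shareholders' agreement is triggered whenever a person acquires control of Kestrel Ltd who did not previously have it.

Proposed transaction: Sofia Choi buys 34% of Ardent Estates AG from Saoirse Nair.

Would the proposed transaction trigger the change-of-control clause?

Yes

The purchase adds only to Sofia's holdings (Saoirse's stake shrinks), so Sofia is the only person who could newly come to control Kestrel.
Sofia's largest direct stake is 15% in Ardent, which does not meet the threshold, so Sofia controls no company.
Neither Sofia nor any entity Sofia controls holds any voting interest in Kestrel.
So before the transaction, Sofia does not control Kestrel.
After the purchase, Sofia's direct stake in Ardent rises to 15% + 34% = 49%, and Saoirse's stake falls to 21%.
Sofia holds 49% of Ardent, so Sofia controls Ardent.
Ardent holds 96% of Kestrel, so Sofia controls Kestrel.
Sofia did not control Kestrel before and does after, so the clause is triggered.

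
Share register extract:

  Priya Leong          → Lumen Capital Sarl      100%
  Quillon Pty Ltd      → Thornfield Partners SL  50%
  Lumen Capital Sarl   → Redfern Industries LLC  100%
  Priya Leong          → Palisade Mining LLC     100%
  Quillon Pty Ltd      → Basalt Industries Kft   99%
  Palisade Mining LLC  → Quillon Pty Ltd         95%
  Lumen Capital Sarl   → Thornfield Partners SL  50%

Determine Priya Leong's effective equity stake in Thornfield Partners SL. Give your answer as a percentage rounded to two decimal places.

97.50%

Priya reaches Thornfield along 2 paths.
Via Lumen: 100% × 50% = 50%.
Via Palisade → Quillon: 100% × 95% × 50% = 47.5%.
Total: 50% + 47.5% = 97.5%.
Rounded: 97.50%.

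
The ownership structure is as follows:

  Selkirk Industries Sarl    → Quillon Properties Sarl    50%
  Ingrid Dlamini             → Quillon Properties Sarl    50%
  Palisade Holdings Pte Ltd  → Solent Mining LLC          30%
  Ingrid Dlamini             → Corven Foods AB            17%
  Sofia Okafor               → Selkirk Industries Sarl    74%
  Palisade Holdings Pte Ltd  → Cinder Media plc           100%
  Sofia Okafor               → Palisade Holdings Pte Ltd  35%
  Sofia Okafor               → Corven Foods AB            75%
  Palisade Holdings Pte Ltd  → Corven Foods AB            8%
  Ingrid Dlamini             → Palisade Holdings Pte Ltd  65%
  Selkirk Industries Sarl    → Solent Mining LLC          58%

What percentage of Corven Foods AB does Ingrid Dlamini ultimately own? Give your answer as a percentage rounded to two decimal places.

Ingrid reaches Corven along 2 paths.
Direct stake: 17% = 17%.
Via Palisade: 65% × 8% = 5.2%.
Total: 17% + 5.2% = 22.2%.
Rounded: 22.20%.

22.20%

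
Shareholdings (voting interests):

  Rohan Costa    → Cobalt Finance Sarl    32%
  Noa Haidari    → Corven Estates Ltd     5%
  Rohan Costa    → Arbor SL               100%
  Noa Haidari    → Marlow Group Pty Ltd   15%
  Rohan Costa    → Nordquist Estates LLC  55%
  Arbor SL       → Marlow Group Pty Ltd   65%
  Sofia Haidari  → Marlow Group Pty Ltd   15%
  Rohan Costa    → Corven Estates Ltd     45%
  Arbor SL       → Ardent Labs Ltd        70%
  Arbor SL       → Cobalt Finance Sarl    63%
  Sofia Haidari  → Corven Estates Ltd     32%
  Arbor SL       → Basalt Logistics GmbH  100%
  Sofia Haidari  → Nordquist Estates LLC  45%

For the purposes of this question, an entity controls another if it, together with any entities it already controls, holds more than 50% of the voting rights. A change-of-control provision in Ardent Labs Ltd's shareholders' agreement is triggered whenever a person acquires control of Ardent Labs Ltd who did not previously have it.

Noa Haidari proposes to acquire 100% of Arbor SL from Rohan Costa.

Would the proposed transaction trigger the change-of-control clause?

Yes

The purchase adds only to Noa's holdings (Rohan's stake shrinks), so Noa is the only person who could newly come to control Ardent.
Noa's largest direct stake is 15% in Marlow, which does not meet the threshold, so Noa controls no company.
Neither Noa nor any entity Noa controls holds any voting interest in Ardent.
So before the transaction, Noa does not control Ardent.
After the purchase, Noa holds 100% of Arbor directly, and Rohan's stake falls to 0%.
Noa holds 100% of Arbor, so Noa controls Arbor.
Arbor holds 70% of Ardent, so Noa controls Ardent.
Noa did not control Ardent before and does after, so the clause is triggered.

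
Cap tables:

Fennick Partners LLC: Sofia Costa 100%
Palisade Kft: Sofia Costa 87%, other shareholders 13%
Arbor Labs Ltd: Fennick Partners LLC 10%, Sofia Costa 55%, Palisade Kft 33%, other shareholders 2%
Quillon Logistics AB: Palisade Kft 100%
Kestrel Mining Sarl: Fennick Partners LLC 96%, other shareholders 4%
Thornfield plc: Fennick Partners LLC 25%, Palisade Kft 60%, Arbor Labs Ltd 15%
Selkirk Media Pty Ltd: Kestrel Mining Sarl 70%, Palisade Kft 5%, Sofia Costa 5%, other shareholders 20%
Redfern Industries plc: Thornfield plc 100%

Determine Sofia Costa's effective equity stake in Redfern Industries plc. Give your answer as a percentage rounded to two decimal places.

91.26%

Sofia reaches Redfern along 5 paths.
Via Fennick → Thornfield: 100% × 25% × 100% = 25%.
Via Palisade → Thornfield: 87% × 60% × 100% = 52.2%.
Via Fennick → Arbor → Thornfield: 100% × 10% × 15% × 100% = 1.5%.
Via Arbor → Thornfield: 55% × 15% × 100% = 8.25%.
Via Palisade → Arbor → Thornfield: 87% × 33% × 15% × 100% = 4.3065%.
Total: 25% + 52.2% + 1.5% + 8.25% + 4.3065% = 91.2565%.
Rounded: 91.26%.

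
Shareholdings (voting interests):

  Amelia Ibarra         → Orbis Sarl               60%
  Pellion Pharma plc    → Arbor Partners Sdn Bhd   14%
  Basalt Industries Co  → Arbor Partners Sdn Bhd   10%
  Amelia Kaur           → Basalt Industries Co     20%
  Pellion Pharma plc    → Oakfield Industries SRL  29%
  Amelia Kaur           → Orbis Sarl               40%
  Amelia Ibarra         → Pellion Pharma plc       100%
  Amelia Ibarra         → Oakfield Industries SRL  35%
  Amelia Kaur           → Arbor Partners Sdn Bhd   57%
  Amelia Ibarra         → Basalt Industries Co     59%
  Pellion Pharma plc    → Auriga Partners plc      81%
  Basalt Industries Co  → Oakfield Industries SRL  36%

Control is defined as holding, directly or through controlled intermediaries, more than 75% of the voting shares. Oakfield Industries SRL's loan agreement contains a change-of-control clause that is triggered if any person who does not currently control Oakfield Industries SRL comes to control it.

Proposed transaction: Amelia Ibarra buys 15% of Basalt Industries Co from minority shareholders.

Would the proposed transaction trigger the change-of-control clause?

No

The purchase changes only Amelia Ibarra's holdings, so Amelia Ibarra is the only person who could newly come to control Oakfield.
Amelia Ibarra holds 100% of Pellion, so Amelia Ibarra controls Pellion.
Pellion holds 81% of Auriga, so Amelia Ibarra controls Auriga.
In Oakfield, Amelia Ibarra's side holds only 29% + 35% = 64%, not > 75%.
So before the transaction, Amelia Ibarra does not control Oakfield.
After the purchase, Amelia Ibarra's direct stake in Basalt rises to 59% + 15% = 74%.
Amelia Ibarra's side now holds 74% of Basalt, not > 75%, so Amelia Ibarra still does not control Basalt.
After the transaction, Amelia Ibarra's side holds 29% + 35% = 64% of Oakfield, not > 75%, so Amelia Ibarra still does not control Oakfield.
No new person acquires control, so the clause is not triggered.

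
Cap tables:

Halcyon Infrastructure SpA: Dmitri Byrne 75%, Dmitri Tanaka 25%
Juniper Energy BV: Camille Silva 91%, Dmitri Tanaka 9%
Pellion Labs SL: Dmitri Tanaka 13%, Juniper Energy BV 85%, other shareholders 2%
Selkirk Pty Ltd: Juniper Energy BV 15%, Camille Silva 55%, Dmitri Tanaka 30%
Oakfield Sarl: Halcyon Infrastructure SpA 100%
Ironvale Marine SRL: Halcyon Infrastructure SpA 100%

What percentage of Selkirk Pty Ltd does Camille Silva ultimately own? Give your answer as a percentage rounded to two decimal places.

68.65%

Camille reaches Selkirk along 2 paths.
Via Juniper: 91% × 15% = 13.65%.
Direct stake: 55% = 55%.
Total: 13.65% + 55% = 68.65%.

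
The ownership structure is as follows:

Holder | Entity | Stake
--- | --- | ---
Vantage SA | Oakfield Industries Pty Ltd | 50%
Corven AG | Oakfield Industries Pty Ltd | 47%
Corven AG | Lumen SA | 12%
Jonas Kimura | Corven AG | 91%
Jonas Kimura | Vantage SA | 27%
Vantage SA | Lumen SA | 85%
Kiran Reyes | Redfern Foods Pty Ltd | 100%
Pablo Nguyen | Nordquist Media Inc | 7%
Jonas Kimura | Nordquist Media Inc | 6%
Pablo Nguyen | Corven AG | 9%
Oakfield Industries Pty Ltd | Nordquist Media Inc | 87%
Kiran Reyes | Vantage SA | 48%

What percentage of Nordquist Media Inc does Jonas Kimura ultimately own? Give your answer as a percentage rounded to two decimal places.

Jonas reaches Nordquist along 3 paths.
Direct stake: 6% = 6%.
Via Vantage → Oakfield: 27% × 50% × 87% = 11.745%.
Via Corven → Oakfield: 91% × 47% × 87% = 37.2099%.
Total: 6% + 11.745% + 37.2099% = 54.9549%.
Rounded: 54.95%.

54.95%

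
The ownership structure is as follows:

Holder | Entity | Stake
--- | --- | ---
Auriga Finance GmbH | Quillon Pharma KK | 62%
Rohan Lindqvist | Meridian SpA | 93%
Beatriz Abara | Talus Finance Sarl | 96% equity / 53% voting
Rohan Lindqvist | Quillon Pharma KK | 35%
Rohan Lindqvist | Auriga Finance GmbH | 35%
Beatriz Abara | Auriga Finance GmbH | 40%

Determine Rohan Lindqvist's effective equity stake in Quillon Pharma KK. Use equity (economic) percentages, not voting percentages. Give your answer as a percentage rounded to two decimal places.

Rohan reaches Quillon along 2 paths.
Direct stake: 35% = 35%.
Via Auriga: 35% × 62% = 21.7%.
Total: 35% + 21.7% = 56.7%.
Rounded: 56.70%.

56.70%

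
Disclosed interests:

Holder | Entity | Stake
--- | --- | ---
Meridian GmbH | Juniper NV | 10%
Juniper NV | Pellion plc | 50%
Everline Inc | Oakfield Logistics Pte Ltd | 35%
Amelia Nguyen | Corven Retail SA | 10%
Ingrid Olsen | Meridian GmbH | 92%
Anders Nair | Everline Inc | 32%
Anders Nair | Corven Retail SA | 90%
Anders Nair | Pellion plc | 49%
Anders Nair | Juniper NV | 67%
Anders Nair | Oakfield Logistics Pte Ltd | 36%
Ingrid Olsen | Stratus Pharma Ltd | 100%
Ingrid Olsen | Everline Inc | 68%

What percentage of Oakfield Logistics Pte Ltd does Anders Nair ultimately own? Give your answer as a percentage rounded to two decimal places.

47.20%

Anders reaches Oakfield along 2 paths.
Via Everline: 32% × 35% = 11.2%.
Direct stake: 36% = 36%.
Total: 11.2% + 36% = 47.2%.
Rounded: 47.20%.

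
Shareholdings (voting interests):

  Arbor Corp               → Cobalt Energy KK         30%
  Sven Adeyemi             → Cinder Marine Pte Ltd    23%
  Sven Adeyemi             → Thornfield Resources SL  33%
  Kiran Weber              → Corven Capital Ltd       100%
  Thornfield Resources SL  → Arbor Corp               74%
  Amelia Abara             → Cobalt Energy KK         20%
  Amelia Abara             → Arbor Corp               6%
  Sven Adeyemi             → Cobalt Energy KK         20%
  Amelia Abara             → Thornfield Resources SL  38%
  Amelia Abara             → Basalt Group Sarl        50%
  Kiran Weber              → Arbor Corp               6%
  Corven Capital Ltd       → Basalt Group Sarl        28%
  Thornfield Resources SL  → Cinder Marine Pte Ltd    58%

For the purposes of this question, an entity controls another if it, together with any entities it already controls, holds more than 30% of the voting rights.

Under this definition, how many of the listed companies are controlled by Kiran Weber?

Kiran holds 100% of Corven, so Kiran controls Corven.
No other company's threshold is met.
Kiran controls 1 company.

1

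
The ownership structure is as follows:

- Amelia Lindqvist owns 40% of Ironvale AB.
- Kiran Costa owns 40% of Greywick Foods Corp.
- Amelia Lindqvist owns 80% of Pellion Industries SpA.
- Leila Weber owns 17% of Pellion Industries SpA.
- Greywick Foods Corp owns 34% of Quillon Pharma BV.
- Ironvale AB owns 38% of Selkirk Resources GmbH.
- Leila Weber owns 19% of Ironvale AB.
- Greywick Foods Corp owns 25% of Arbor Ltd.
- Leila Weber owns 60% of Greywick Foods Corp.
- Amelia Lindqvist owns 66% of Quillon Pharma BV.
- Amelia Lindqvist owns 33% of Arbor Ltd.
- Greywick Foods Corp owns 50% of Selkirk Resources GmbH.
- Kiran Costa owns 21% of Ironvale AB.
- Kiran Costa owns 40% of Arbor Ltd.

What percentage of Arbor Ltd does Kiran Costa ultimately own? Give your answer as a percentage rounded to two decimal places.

Kiran reaches Arbor along 2 paths.
Via Greywick: 40% × 25% = 10%.
Direct stake: 40% = 40%.
Total: 10% + 40% = 50%.
Rounded: 50.00%.

50.00%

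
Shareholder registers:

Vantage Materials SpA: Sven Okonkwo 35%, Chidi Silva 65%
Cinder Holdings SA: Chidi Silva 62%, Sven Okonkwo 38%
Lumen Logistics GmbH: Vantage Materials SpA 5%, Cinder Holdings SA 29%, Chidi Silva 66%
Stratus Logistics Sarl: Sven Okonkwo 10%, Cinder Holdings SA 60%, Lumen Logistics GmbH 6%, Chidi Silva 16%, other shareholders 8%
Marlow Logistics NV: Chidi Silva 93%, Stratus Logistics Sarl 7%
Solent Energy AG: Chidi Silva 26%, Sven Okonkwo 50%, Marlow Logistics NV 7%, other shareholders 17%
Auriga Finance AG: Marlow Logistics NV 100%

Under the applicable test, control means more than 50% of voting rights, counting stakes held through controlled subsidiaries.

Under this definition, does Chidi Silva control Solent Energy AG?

No

Chidi holds 65% of Vantage, so Chidi controls Vantage.
Chidi holds 62% of Cinder, so Chidi controls Cinder.
Vantage and Cinder and Chidi together hold 5% + 29% + 66% = 100% of Lumen, so Chidi controls Lumen.
Cinder and Lumen and Chidi together hold 60% + 6% + 16% = 82% of Stratus, so Chidi controls Stratus.
Chidi and Stratus together hold 93% + 7% = 100% of Marlow, so Chidi controls Marlow.
Marlow holds 100% of Auriga, so Chidi controls Auriga.
In Solent, Chidi's side holds only 26% + 7% = 33%, not > 50%.
So Chidi does not control Solent.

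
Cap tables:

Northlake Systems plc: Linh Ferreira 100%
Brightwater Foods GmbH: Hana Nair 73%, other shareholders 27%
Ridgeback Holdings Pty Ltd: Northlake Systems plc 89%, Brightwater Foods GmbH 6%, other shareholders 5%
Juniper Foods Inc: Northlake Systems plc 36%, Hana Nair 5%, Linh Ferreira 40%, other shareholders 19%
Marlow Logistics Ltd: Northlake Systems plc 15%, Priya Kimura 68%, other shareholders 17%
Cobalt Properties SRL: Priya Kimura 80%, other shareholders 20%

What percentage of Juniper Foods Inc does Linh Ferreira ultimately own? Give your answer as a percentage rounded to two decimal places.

Linh reaches Juniper along 2 paths.
Via Northlake: 100% × 36% = 36%.
Direct stake: 40% = 40%.
Total: 36% + 40% = 76%.
Rounded: 76.00%.

76.00%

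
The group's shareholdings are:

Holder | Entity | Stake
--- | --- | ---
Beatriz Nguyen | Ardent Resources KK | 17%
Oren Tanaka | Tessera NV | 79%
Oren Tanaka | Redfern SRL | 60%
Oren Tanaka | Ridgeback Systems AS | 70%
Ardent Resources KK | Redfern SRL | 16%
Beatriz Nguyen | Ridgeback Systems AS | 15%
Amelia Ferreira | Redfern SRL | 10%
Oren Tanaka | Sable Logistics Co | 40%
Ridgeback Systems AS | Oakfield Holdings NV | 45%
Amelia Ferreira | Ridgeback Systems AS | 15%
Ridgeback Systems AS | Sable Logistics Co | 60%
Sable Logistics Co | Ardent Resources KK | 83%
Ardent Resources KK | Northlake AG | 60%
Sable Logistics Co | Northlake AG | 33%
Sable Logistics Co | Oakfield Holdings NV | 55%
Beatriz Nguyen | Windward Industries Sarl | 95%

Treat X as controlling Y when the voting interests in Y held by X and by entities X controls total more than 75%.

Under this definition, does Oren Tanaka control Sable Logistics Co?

No

Oren holds 79% of Tessera, so Oren controls Tessera.
In Sable, Oren's side holds only 40%, not > 75%.
So Oren does not control Sable.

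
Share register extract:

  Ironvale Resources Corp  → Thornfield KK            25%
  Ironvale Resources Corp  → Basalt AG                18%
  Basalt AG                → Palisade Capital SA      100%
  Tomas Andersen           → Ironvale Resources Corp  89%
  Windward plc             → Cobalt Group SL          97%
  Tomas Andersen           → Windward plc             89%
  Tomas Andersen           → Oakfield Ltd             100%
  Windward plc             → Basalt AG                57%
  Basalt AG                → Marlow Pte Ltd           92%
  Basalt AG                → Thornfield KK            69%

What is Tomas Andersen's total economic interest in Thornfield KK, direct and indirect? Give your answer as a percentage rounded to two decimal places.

Tomas reaches Thornfield along 3 paths.
Via Ironvale: 89% × 25% = 22.25%.
Via Ironvale → Basalt: 89% × 18% × 69% = 11.0538%.
Via Windward → Basalt: 89% × 57% × 69% = 35.0037%.
Total: 22.25% + 11.0538% + 35.0037% = 68.3075%.
Rounded: 68.31%.

68.31%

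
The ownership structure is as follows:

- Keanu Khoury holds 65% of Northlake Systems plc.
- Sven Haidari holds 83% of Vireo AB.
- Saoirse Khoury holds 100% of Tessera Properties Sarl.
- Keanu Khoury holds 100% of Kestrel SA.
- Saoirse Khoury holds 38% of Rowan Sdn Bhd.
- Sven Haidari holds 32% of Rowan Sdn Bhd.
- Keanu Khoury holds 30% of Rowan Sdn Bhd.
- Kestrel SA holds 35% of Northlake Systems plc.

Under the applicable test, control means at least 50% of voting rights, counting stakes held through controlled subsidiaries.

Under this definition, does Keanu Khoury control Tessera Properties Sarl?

No

Keanu holds 100% of Kestrel, so Keanu controls Kestrel.
Kestrel and Keanu together hold 35% + 65% = 100% of Northlake, so Keanu controls Northlake.
Neither Keanu nor any entity Keanu controls holds any voting interest in Tessera.
So Keanu does not control Tessera.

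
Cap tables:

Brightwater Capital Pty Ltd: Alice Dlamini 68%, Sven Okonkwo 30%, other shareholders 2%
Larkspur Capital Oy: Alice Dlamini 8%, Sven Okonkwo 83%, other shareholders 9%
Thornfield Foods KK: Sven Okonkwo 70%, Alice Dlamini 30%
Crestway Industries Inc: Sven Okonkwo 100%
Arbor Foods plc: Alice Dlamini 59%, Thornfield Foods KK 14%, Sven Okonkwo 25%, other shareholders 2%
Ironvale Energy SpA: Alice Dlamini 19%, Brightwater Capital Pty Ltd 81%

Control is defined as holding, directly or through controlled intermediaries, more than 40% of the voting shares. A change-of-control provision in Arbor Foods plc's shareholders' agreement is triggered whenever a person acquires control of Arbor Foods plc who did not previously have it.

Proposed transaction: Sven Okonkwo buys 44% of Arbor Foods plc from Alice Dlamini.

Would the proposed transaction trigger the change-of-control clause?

The purchase adds only to Sven's holdings (Alice's stake shrinks), so Sven is the only person who could newly come to control Arbor.
Sven holds 83% of Larkspur, so Sven controls Larkspur.
Sven holds 70% of Thornfield, so Sven controls Thornfield.
Sven holds 100% of Crestway, so Sven controls Crestway.
In Arbor, Sven's side holds only 14% + 25% = 39%, not > 40%.
So before the transaction, Sven does not control Arbor.
After the purchase, Sven's direct stake in Arbor rises to 25% + 44% = 69%, and Alice's stake falls to 15%.
Thornfield and Sven together hold 14% + 69% = 83% of Arbor, so Sven controls Arbor.
Sven did not control Arbor before and does after, so the clause is triggered.

Yes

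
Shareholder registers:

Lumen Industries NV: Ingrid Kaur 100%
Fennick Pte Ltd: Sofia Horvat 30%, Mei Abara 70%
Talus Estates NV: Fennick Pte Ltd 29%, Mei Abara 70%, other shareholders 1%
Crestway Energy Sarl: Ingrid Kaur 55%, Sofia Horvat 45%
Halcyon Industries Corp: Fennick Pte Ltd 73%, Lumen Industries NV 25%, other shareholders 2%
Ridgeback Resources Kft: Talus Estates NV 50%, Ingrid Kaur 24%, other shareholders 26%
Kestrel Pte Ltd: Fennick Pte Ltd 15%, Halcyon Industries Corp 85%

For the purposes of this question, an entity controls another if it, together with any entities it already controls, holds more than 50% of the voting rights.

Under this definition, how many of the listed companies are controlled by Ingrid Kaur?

Ingrid holds 100% of Lumen, so Ingrid controls Lumen.
Ingrid holds 55% of Crestway, so Ingrid controls Crestway.
No other company's threshold is met.
Ingrid controls 2 companies.

2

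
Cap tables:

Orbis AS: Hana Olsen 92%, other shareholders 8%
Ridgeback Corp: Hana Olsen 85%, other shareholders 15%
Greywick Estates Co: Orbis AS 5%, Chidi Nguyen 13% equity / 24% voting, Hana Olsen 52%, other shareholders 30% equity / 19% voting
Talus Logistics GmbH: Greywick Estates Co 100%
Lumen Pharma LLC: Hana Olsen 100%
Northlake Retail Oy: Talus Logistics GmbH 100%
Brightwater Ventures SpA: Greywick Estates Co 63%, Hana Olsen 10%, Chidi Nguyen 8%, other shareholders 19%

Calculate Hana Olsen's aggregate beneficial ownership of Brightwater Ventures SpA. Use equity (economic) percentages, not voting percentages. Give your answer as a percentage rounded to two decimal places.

Hana reaches Brightwater along 3 paths.
Via Orbis → Greywick: 92% × 5% × 63% = 2.898%.
Via Greywick: 52% × 63% = 32.76%.
Direct stake: 10% = 10%.
Total: 2.898% + 32.76% + 10% = 45.658%.
Rounded: 45.66%.

45.66%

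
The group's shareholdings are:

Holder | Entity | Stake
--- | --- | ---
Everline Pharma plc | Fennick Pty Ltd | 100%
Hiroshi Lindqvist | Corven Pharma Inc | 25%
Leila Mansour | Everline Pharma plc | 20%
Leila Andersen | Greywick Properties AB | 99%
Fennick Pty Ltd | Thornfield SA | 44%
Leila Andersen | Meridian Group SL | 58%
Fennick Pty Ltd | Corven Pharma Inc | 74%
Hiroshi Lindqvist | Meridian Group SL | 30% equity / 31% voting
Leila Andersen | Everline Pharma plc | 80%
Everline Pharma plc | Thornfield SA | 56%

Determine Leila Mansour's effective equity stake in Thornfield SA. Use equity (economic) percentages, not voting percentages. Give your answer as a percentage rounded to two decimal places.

Leila Mansour reaches Thornfield along 2 paths.
Via Everline: 20% × 56% = 11.2%.
Via Everline → Fennick: 20% × 100% × 44% = 8.8%.
Total: 11.2% + 8.8% = 20%.
Rounded: 20.00%.

20.00%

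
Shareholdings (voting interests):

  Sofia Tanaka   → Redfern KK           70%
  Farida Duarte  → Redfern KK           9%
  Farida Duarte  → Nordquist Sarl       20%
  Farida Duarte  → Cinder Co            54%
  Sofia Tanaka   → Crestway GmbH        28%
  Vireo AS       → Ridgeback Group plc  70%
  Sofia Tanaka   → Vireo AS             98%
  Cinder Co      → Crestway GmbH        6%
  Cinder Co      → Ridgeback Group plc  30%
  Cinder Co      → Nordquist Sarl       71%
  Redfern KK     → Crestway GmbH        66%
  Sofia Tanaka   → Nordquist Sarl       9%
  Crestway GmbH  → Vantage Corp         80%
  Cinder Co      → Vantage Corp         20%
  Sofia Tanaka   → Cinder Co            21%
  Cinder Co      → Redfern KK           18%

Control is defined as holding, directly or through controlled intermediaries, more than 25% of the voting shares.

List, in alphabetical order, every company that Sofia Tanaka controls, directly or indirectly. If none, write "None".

Sofia holds 70% of Redfern, so Sofia controls Redfern.
Redfern and Sofia together hold 66% + 28% = 94% of Crestway, so Sofia controls Crestway.
Sofia holds 98% of Vireo, so Sofia controls Vireo.
Vireo holds 70% of Ridgeback, so Sofia controls Ridgeback.
Crestway holds 80% of Vantage, so Sofia controls Vantage.
No other company's threshold is met.

Crestway GmbH, Redfern KK, Ridgeback Group plc, Vantage Corp, Vireo AS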